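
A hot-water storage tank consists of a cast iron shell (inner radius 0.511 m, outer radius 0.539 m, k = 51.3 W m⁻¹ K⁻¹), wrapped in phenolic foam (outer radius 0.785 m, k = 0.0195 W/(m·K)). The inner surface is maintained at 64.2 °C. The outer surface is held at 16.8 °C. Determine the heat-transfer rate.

Series thermal resistances, inner to outer:
  R_cast iron = (1/0.511 − 1/0.539)/(4πk) = 0.1017/(4π·51.3) = 1.577×10^-4 K/W
  R_phenolic foam = (1/0.539 − 1/0.785)/(4πk) = 0.5814/(4π·0.0195) = 2.373 K/W
ΣR = 1.577×10^-4 + 2.373 = 2.373 K/W
Q = ΔT/ΣR = (64.2 °C − 16.8 °C)/2.373 = 20.0 W

Q = 20.0 W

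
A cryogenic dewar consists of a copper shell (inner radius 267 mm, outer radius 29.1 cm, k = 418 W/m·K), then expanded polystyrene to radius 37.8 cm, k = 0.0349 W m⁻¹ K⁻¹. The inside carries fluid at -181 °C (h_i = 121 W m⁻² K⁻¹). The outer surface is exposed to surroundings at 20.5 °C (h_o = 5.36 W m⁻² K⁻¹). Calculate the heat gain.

Resistance network (inner→outer):
  R_conv,in = 1/(4πr²h) = 1/(4π·0.267²·121) = 0.009225 K/W
  R_copper = (1/0.267 − 1/0.291)/(4πk) = 0.3089/(4π·418) = 5.881×10^-5 K/W
  R_expanded polystyrene = (1/0.291 − 1/0.378)/(4πk) = 0.7909/(4π·0.0349) = 1.803 K/W
  R_conv,out = 1/(4πr²h) = 1/(4π·0.378²·5.36) = 0.1039 K/W
ΣR = 0.009225 + 5.881×10^-5 + 1.803 + 0.1039 = 1.916 K/W
Q = ΔT/ΣR = (-181 °C − 20.5 °C)/1.916 = -105 W
(Negative Q ⇒ heat flows inward; heat gain = 105 W.)

Q = 105 W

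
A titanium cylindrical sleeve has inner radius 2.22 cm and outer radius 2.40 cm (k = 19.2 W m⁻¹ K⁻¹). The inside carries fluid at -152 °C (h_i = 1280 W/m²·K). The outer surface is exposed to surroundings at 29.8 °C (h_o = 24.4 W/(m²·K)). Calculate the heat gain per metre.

Q' = 654 W/m

Treat each layer as a resistance in series:
  R'_conv,in = 1/(2πr h) = 1/(2π·0.0222·1280) = 0.005601 m·K/W
  R'_titanium = ln(0.0240/0.0222)/(2πk) = 0.07796/(2π·19.2) = 6.462×10^-4 m·K/W
  R'_conv,out = 1/(2πr h) = 1/(2π·0.0240·24.4) = 0.2718 m·K/W
ΣR = 0.005601 + 6.462×10^-4 + 0.2718 = 0.2780 m·K/W
Q' = ΔT/ΣR = (-152 °C − 29.8 °C)/0.2780 = -654 W/m
(Negative Q' ⇒ heat flows inward; heat gain = 654 W/m.)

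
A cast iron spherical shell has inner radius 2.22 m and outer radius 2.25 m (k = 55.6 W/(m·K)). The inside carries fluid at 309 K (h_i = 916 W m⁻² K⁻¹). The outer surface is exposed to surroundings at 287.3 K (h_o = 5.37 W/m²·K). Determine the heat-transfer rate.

Series thermal resistances, inner to outer:
  R_conv,in = 1/(4πr²h) = 1/(4π·2.22²·916) = 1.763×10^-5 K/W
  R_cast iron = (1/2.22 − 1/2.25)/(4πk) = 0.006006/(4π·55.6) = 8.596×10^-6 K/W
  R_conv,out = 1/(4πr²h) = 1/(4π·2.25²·5.37) = 0.002927 K/W
ΣR = 1.763×10^-5 + 8.596×10^-6 + 0.002927 = 0.002953 K/W
Q = ΔT/ΣR = (309 K − 287.3 K)/0.002953 = 7350 W

Q = 7.35 kW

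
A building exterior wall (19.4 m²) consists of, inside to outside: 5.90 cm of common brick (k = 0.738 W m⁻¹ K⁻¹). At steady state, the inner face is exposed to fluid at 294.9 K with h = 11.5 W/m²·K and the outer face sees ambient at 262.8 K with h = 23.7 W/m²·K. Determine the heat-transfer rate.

Treat each layer as a resistance in series:
  R_conv,in = 1/(hA) = 1/(11.5·19.4) = 0.004482 K/W
  R_common brick = L/(kA) = 0.0590/(0.738·19.4) = 0.004121 K/W
  R_conv,out = 1/(hA) = 1/(23.7·19.4) = 0.002175 K/W
ΣR = 0.004482 + 0.004121 + 0.002175 = 0.01078 K/W
Q = ΔT/ΣR = (294.9 K − 262.8 K)/0.01078 = 2980 W

Q = 2.98 kW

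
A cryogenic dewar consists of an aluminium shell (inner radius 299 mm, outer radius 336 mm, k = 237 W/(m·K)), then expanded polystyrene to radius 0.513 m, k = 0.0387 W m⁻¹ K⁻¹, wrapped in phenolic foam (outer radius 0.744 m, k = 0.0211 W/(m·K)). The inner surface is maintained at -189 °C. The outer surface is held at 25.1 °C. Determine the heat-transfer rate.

Series thermal resistances, inner to outer:
  R_aluminium = (1/0.299 − 1/0.336)/(4πk) = 0.3683/(4π·237) = 1.237×10^-4 K/W
  R_expanded polystyrene = (1/0.336 − 1/0.513)/(4πk) = 1.027/(4π·0.0387) = 2.112 K/W
  R_phenolic foam = (1/0.513 − 1/0.744)/(4πk) = 0.6052/(4π·0.0211) = 2.283 K/W
ΣR = 1.237×10^-4 + 2.112 + 2.283 = 4.395 K/W
Q = ΔT/ΣR = (-189 °C − 25.1 °C)/4.395 = -48.7 W
(Negative Q ⇒ heat flows inward; heat gain = 48.7 W.)

Q = 48.7 W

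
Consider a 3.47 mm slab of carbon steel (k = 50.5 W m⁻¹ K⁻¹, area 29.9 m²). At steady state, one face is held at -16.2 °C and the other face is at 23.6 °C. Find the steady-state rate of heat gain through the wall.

Q = 17300 kW

Q = kA·ΔT/L = 50.5 × 29.9 × |-16.2 °C − 23.6 °C| / 0.00347 = 1.73×10^7 W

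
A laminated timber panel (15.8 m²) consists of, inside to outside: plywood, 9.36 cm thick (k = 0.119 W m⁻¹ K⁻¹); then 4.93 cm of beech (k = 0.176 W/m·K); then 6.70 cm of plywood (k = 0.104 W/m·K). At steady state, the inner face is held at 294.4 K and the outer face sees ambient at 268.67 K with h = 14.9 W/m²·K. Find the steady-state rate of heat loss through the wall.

Q = 229 W

Resistance network (inner→outer):
  R_plywood = L/(kA) = 0.0936/(0.119·15.8) = 0.04978 K/W
  R_beech = L/(kA) = 0.0493/(0.176·15.8) = 0.01773 K/W
  R_plywood = L/(kA) = 0.0670/(0.104·15.8) = 0.04077 K/W
  R_conv,out = 1/(hA) = 1/(14.9·15.8) = 0.004248 K/W
ΣR = 0.04978 + 0.01773 + 0.04077 + 0.004248 = 0.1125 K/W
Q = ΔT/ΣR = (294.4 K − 268.67 K)/0.1125 = 229 W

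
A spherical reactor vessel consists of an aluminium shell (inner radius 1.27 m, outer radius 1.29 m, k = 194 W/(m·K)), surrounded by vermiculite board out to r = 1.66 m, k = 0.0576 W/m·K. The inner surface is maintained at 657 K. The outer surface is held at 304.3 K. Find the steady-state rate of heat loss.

Q = 1480 W

Series thermal resistances, inner to outer:
  R_aluminium = (1/1.27 − 1/1.29)/(4πk) = 0.01221/(4π·194) = 5.008×10^-6 K/W
  R_vermiculite board = (1/1.29 − 1/1.66)/(4πk) = 0.1728/(4π·0.0576) = 0.2387 K/W
ΣR = 5.008×10^-6 + 0.2387 = 0.2387 K/W
Q = ΔT/ΣR = (657 K − 304.3 K)/0.2387 = 1480 W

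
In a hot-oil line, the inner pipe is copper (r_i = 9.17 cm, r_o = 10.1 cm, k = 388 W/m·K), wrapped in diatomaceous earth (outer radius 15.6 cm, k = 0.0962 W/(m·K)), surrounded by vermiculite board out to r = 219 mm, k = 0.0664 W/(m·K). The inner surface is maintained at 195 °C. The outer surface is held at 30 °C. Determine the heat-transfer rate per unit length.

Treat each layer as a resistance in series:
  R'_copper = ln(0.101/0.0917)/(2πk) = 0.09660/(2π·388) = 3.962×10^-5 m·K/W
  R'_diatomaceous earth = ln(0.156/0.101)/(2πk) = 0.4347/(2π·0.0962) = 0.7192 m·K/W
  R'_vermiculite board = ln(0.219/0.156)/(2πk) = 0.3392/(2π·0.0664) = 0.8131 m·K/W
ΣR = 3.962×10^-5 + 0.7192 + 0.8131 = 1.532 m·K/W
Q' = ΔT/ΣR = (195 °C − 30 °C)/1.532 = 108 W/m

Q' = 108 W/m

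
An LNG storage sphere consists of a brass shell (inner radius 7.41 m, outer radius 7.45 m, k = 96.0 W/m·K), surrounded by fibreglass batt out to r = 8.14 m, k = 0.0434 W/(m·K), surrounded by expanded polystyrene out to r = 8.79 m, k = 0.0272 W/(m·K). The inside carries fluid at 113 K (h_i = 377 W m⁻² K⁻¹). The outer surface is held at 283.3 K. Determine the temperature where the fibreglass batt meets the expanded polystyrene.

Series thermal resistances, inner to outer:
  R_conv,in = 1/(4πr²h) = 1/(4π·7.41²·377) = 3.844×10^-6 K/W
  R_brass = (1/7.41 − 1/7.45)/(4πk) = 7.246×10^-4/(4π·96.0) = 6.006×10^-7 K/W
  R_fibreglass batt = (1/7.45 − 1/8.14)/(4πk) = 0.01138/(4π·0.0434) = 0.02086 K/W
  R_expanded polystyrene = (1/8.14 − 1/8.79)/(4πk) = 0.009084/(4π·0.0272) = 0.02658 K/W
ΣR = 3.844×10^-6 + 6.006×10^-7 + 0.02086 + 0.02658 = 0.04744 K/W
Q = ΔT/ΣR = (113 K − 283.3 K)/0.04744 = -3590 W
From the inner boundary to the fibreglass batt/expanded polystyrene interface, ΣR_partial = 0.02086 K/W.
T_interface = T_in − Q·ΣR_partial = 113 K − (-3590)(0.02086) = 187.9 K

T = 187.9 K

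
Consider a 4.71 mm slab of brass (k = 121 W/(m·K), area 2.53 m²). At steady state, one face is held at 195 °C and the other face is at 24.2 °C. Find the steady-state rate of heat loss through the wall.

Q = 11100 kW

Q = kA·ΔT/L = 121 × 2.53 × |195 °C − 24.2 °C| / 0.00471 = 1.11×10^7 W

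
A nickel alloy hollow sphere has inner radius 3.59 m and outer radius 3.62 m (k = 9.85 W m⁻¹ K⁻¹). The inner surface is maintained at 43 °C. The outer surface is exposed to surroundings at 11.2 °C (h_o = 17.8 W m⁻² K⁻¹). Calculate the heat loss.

Q = 88.4 kW

Treat each layer as a resistance in series:
  R_nickel alloy = (1/3.59 − 1/3.62)/(4πk) = 0.002308/(4π·9.85) = 1.865×10^-5 K/W
  R_conv,out = 1/(4πr²h) = 1/(4π·3.62²·17.8) = 3.412×10^-4 K/W
ΣR = 1.865×10^-5 + 3.412×10^-4 = 3.598×10^-4 K/W
Q = ΔT/ΣR = (43 °C − 11.2 °C)/3.598×10^-4 = 88400 W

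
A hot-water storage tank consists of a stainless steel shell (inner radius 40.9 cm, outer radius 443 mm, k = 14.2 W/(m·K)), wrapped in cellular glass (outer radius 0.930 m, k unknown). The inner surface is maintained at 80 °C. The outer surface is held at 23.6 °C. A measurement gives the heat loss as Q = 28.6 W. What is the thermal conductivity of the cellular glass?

ΣR = ΔT/Q = |80 − 23.6|/28.6 = 1.972 K/W
Known resistances:
  R_stainless steel = (1/0.409 − 1/0.443)/(4πk) = 0.1877/(4π·14.2) = 0.001052 K/W
R_cellular glass = ΣR − ΣR_known = 1.972 − 0.001052 = 1.971 K/W
(1/r₁−1/r₂)/(4πk) = 1.971 ⇒ k = 1.182/(4π·1.971) = 0.0477 W/m·K

k = 0.0477 W/m·K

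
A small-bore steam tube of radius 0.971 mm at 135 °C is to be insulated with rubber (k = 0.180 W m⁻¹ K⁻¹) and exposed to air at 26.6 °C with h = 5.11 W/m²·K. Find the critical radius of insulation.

r_cr = 3.52 cm

For a cylinder, r_cr = k_ins/h = 0.180/5.11 = 0.0352 m = 3.52 cm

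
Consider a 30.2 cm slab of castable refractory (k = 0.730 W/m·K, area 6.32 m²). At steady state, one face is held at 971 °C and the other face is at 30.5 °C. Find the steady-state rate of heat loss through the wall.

Q = kA·ΔT/L = 0.730 × 6.32 × |971 °C − 30.5 °C| / 0.302 = 14400 W

Q = 14.4 kW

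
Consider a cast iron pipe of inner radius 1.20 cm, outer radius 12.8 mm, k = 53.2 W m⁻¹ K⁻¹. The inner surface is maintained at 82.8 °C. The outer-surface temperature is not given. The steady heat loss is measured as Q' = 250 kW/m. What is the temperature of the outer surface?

T_out = 34.5 °C

Sum the resistances:
  R'_cast iron = ln(0.0128/0.0120)/(2πk) = 0.06454/(2π·53.2) = 1.931×10^-4 m·K/W
ΣR = 1.931×10^-4 m·K/W
ΔT = Q'·ΣR = 2.50×10^5 × 1.931×10^-4 = 48.27 K
Heat flows outward, so T_out = T_in − ΔT = 82.8 − 48.27 = 34.5 °C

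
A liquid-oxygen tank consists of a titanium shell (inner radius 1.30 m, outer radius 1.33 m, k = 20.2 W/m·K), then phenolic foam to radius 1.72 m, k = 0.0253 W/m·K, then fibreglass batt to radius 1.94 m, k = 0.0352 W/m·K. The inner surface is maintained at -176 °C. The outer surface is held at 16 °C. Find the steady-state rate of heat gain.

Q = 280 W

Resistance network (inner→outer):
  R_titanium = (1/1.30 − 1/1.33)/(4πk) = 0.01735/(4π·20.2) = 6.835×10^-5 K/W
  R_phenolic foam = (1/1.33 − 1/1.72)/(4πk) = 0.1705/(4π·0.0253) = 0.5362 K/W
  R_fibreglass batt = (1/1.72 − 1/1.94)/(4πk) = 0.06593/(4π·0.0352) = 0.1491 K/W
ΣR = 6.835×10^-5 + 0.5362 + 0.1491 = 0.6854 K/W
Q = ΔT/ΣR = (-176 °C − 16 °C)/0.6854 = -280 W
(Negative Q ⇒ heat flows inward; heat gain = 280 W.)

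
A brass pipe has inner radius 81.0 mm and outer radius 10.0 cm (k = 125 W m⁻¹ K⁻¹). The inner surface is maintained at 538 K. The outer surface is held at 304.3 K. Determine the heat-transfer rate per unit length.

Q' = 871 kW/m

Q' = 2πk·ΔT/ln(r₂/r₁) = 2π × 125 × 233.7 / ln(0.100/0.0810) = 8.71×10^5 W/m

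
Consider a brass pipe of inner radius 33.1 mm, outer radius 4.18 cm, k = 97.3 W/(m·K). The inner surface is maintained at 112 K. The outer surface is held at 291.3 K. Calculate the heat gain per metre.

Q' = 2πk·ΔT/ln(r₂/r₁) = 2π × 97.3 × 179.3 / ln(0.0418/0.0331) = 4.70×10^5 W/m

Q' = 470 kW/m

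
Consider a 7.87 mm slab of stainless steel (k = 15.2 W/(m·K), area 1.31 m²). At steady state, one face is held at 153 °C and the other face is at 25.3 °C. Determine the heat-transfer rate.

Q = 323 kW

Q = kA·ΔT/L = 15.2 × 1.31 × |153 °C − 25.3 °C| / 0.00787 = 3.23×10^5 W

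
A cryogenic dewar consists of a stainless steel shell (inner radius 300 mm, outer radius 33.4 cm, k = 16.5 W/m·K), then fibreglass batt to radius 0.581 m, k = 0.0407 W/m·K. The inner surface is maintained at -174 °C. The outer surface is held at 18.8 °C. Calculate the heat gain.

Series thermal resistances, inner to outer:
  R_stainless steel = (1/0.300 − 1/0.334)/(4πk) = 0.3393/(4π·16.5) = 0.001637 K/W
  R_fibreglass batt = (1/0.334 − 1/0.581)/(4πk) = 1.273/(4π·0.0407) = 2.489 K/W
ΣR = 0.001637 + 2.489 = 2.491 K/W
Q = ΔT/ΣR = (-174 °C − 18.8 °C)/2.491 = -77.4 W
(Negative Q ⇒ heat flows inward; heat gain = 77.4 W.)

Q = 77.4 W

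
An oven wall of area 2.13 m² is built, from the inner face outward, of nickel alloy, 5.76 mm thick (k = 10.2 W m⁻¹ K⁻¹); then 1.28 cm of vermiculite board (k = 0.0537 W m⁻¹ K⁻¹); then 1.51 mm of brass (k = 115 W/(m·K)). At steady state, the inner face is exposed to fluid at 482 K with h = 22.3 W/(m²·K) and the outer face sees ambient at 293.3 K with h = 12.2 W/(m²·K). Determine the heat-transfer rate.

Resistance network (inner→outer):
  R_conv,in = 1/(hA) = 1/(22.3·2.13) = 0.02105 K/W
  R_nickel alloy = L/(kA) = 0.00576/(10.2·2.13) = 2.651×10^-4 K/W
  R_vermiculite board = L/(kA) = 0.0128/(0.0537·2.13) = 0.1119 K/W
  R_brass = L/(kA) = 0.00151/(115·2.13) = 6.165×10^-6 K/W
  R_conv,out = 1/(hA) = 1/(12.2·2.13) = 0.03848 K/W
ΣR = 0.02105 + 2.651×10^-4 + 0.1119 + 6.165×10^-6 + 0.03848 = 0.1717 K/W
Q = ΔT/ΣR = (482 K − 293.3 K)/0.1717 = 1100 W

Q = 1100 W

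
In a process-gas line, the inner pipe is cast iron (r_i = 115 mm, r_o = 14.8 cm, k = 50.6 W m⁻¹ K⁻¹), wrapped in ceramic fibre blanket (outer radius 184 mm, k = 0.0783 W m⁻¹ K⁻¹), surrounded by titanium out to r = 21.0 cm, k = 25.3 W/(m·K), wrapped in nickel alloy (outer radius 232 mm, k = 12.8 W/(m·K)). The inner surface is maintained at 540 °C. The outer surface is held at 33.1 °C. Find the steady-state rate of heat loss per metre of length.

Series thermal resistances, inner to outer:
  R'_cast iron = ln(0.148/0.115)/(2πk) = 0.2523/(2π·50.6) = 7.935×10^-4 m·K/W
  R'_ceramic fibre blanket = ln(0.184/0.148)/(2πk) = 0.2177/(2π·0.0783) = 0.4426 m·K/W
  R'_titanium = ln(0.210/0.184)/(2πk) = 0.1322/(2π·25.3) = 8.315×10^-4 m·K/W
  R'_nickel alloy = ln(0.232/0.210)/(2πk) = 0.09963/(2π·12.8) = 0.001239 m·K/W
ΣR = 7.935×10^-4 + 0.4426 + 8.315×10^-4 + 0.001239 = 0.4455 m·K/W
Q' = ΔT/ΣR = (540 °C − 33.1 °C)/0.4455 = 1140 W/m

Q' = 1140 W/m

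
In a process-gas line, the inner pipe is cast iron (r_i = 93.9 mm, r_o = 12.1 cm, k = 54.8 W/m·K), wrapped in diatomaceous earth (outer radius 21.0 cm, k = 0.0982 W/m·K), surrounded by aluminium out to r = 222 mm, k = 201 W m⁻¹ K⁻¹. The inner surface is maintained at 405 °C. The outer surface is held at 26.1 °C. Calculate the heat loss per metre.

Treat each layer as a resistance in series:
  R'_cast iron = ln(0.121/0.0939)/(2πk) = 0.2536/(2π·54.8) = 7.364×10^-4 m·K/W
  R'_diatomaceous earth = ln(0.210/0.121)/(2πk) = 0.5513/(2π·0.0982) = 0.8935 m·K/W
  R'_aluminium = ln(0.222/0.210)/(2πk) = 0.05557/(2π·201) = 4.400×10^-5 m·K/W
ΣR = 7.364×10^-4 + 0.8935 + 4.400×10^-5 = 0.8943 m·K/W
Q' = ΔT/ΣR = (405 °C − 26.1 °C)/0.8943 = 424 W/m

Q' = 424 W/m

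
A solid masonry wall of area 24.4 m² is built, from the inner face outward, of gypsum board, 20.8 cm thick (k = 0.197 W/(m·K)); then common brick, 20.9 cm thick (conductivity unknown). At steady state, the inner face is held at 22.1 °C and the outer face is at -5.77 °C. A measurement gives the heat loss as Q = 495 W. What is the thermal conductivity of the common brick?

ΣR = ΔT/Q = |22.1 − -5.77|/495 = 0.05630 K/W
Known resistances:
  R_gypsum board = L/(kA) = 0.208/(0.197·24.4) = 0.04327 K/W
R_common brick = ΣR − ΣR_known = 0.05630 − 0.04327 = 0.01303 K/W
L/(kA) = 0.01303 ⇒ k = 0.209/(0.01303·24.4) = 0.657 W/m·K

k = 0.657 W/m·K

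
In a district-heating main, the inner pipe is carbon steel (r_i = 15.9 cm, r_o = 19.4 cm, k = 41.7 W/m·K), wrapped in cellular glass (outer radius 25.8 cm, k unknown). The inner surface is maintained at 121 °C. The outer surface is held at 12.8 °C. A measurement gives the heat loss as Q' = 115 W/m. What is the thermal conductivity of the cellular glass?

k = 0.0483 W/m·K

ΣR = ΔT/Q' = |121 − 12.8|/115 = 0.9409 m·K/W
Known resistances:
  R'_carbon steel = ln(0.194/0.159)/(2πk) = 0.1990/(2π·41.7) = 7.593×10^-4 m·K/W
R_cellular glass = ΣR − ΣR_known = 0.9409 − 7.593×10^-4 = 0.9401 m·K/W
ln(r₂/r₁)/(2πk) = 0.9401 ⇒ k = 0.2851/(2π·0.9401) = 0.0483 W/m·K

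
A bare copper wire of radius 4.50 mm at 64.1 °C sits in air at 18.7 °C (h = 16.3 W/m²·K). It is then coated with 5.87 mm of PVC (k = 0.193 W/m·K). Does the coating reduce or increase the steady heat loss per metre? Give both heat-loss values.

increases: 20.9 → 27.9 W/m

Critical radius for a cylinder: r_cr = k/h = 0.0118 m = 1.18 cm.
Outer radius after coating: r₂ = 0.00450 + 0.00587 = 0.01037 m.
Since r₁ < r_cr and r₂ ≤ r_cr, the coating moves toward the maximum at r_cr — heat loss rises.
Bare: R = 1/(2πr₁h) = 2.170 m·K/W; Q = 45.4/2.170 = 20.9 W/m.
Coated: R = R_cond + R_conv = 1.630 m·K/W; Q = 45.4/1.630 = 27.9 W/m.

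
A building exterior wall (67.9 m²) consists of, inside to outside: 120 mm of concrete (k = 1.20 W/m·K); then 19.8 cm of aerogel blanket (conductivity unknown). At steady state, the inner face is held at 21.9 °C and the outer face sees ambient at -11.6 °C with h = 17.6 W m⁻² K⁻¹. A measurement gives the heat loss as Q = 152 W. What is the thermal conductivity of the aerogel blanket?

k = 0.0134 W/m·K

ΣR = ΔT/Q = |21.9 − -11.6|/152 = 0.2204 K/W
Known resistances:
  R_concrete = L/(kA) = 0.120/(1.20·67.9) = 0.001473 K/W
  R_conv,out = 1/(hA) = 1/(17.6·67.9) = 8.368×10^-4 K/W
R_aerogel blanket = ΣR − ΣR_known = 0.2204 − 0.002310 = 0.2181 K/W
L/(kA) = 0.2181 ⇒ k = 0.198/(0.2181·67.9) = 0.0134 W/m·K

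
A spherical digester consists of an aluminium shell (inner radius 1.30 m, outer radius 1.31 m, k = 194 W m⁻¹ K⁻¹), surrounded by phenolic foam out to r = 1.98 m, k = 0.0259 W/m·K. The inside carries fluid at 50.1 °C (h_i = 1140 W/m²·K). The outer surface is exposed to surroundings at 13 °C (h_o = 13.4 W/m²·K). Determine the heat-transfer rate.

Q = 46.7 W

Treat each layer as a resistance in series:
  R_conv,in = 1/(4πr²h) = 1/(4π·1.30²·1140) = 4.130×10^-5 K/W
  R_aluminium = (1/1.30 − 1/1.31)/(4πk) = 0.005872/(4π·194) = 2.409×10^-6 K/W
  R_phenolic foam = (1/1.31 − 1/1.98)/(4πk) = 0.2583/(4π·0.0259) = 0.7936 K/W
  R_conv,out = 1/(4πr²h) = 1/(4π·1.98²·13.4) = 0.001515 K/W
ΣR = 4.130×10^-5 + 2.409×10^-6 + 0.7936 + 0.001515 = 0.7952 K/W
Q = ΔT/ΣR = (50.1 °C − 13 °C)/0.7952 = 46.7 W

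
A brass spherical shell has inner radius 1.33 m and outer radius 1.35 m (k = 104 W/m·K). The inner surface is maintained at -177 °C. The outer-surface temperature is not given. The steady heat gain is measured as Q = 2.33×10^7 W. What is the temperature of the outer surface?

Sum the resistances:
  R_brass = (1/1.33 − 1/1.35)/(4πk) = 0.01114/(4π·104) = 8.523×10^-6 K/W
ΣR = 8.523×10^-6 K/W
ΔT = Q·ΣR = 2.33×10^7 × 8.523×10^-6 = 198.6 K
Heat flows inward, so T_out = T_in + ΔT = -177 + 198.6 = 21.6 °C

T_out = 21.6 °C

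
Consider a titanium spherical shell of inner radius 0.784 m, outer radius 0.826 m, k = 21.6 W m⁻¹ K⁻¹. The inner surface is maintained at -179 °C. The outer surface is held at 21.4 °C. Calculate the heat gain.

Q = 839 kW

Q = 4πk·ΔT/(1/r₁ − 1/r₂) = 4π × 21.6 × 200.4 / (1/0.784 − 1/0.826) = 8.39×10^5 W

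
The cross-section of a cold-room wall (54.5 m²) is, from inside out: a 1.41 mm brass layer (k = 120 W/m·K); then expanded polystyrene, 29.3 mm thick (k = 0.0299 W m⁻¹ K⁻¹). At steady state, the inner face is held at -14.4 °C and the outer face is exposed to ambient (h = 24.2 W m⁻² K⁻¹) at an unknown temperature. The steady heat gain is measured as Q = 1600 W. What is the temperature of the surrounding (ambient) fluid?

Series resistances:
  R_brass = L/(kA) = 0.00141/(120·54.5) = 2.156×10^-7 K/W
  R_expanded polystyrene = L/(kA) = 0.0293/(0.0299·54.5) = 0.01798 K/W
  R_conv,out = 1/(hA) = 1/(24.2·54.5) = 7.582×10^-4 K/W
ΣR = 0.01874 K/W
ΔT = Q·ΣR = 1600 × 0.01874 = 29.98 K
Heat flows inward, so T_out = T_in + ΔT = -14.4 + 29.98 = 15.6 °C

T_out = 15.6 °C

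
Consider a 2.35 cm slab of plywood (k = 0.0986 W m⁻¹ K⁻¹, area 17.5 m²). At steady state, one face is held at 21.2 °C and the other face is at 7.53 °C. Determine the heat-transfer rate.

Q = kA·ΔT/L = 0.0986 × 17.5 × |21.2 °C − 7.53 °C| / 0.0235 = 1000 W

Q = 1000 W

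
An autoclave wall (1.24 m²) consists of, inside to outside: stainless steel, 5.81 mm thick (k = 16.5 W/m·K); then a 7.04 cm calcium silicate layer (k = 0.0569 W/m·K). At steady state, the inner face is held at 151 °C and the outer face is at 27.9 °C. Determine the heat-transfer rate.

Treat each layer as a resistance in series:
  R_stainless steel = L/(kA) = 0.00581/(16.5·1.24) = 2.840×10^-4 K/W
  R_calcium silicate = L/(kA) = 0.0704/(0.0569·1.24) = 0.9978 K/W
ΣR = 2.840×10^-4 + 0.9978 = 0.9981 K/W
Q = ΔT/ΣR = (151 °C − 27.9 °C)/0.9981 = 123 W

Q = 123 W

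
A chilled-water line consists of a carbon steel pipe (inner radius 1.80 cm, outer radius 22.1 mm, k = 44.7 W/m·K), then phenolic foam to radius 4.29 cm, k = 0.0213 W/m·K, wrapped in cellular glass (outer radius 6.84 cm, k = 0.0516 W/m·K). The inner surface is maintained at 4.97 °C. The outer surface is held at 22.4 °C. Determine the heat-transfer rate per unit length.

Q' = 2.73 W/m

Series thermal resistances, inner to outer:
  R'_carbon steel = ln(0.0221/0.0180)/(2πk) = 0.2052/(2π·44.7) = 7.306×10^-4 m·K/W
  R'_phenolic foam = ln(0.0429/0.0221)/(2πk) = 0.6633/(2π·0.0213) = 4.956 m·K/W
  R'_cellular glass = ln(0.0684/0.0429)/(2πk) = 0.4665/(2π·0.0516) = 1.439 m·K/W
ΣR = 7.306×10^-4 + 4.956 + 1.439 = 6.396 m·K/W
Q' = ΔT/ΣR = (4.97 °C − 22.4 °C)/6.396 = -2.73 W/m
(Negative Q' ⇒ heat flows inward; heat gain = 2.73 W/m.)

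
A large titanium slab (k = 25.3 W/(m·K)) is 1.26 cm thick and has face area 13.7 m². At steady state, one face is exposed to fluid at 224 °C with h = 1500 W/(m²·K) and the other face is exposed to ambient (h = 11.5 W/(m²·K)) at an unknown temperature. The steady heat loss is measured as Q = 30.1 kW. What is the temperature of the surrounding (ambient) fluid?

T_out = 30.4 °C

Series resistances:
  R_conv,in = 1/(hA) = 1/(1500·13.7) = 4.866×10^-5 K/W
  R_titanium = L/(kA) = 0.0126/(25.3·13.7) = 3.635×10^-5 K/W
  R_conv,out = 1/(hA) = 1/(11.5·13.7) = 0.006347 K/W
ΣR = 0.006432 K/W
ΔT = Q·ΣR = 30100 × 0.006432 = 193.6 K
Heat flows outward, so T_out = T_in − ΔT = 224 − 193.6 = 30.4 °C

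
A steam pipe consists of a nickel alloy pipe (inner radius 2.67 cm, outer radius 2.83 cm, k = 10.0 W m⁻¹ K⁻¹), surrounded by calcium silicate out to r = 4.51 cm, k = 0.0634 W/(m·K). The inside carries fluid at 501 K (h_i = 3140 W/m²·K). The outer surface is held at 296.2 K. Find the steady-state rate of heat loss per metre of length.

Q' = 175 W/m

Series thermal resistances, inner to outer:
  R'_conv,in = 1/(2πr h) = 1/(2π·0.0267·3140) = 0.001898 m·K/W
  R'_nickel alloy = ln(0.0283/0.0267)/(2πk) = 0.05820/(2π·10.0) = 9.263×10^-4 m·K/W
  R'_calcium silicate = ln(0.0451/0.0283)/(2πk) = 0.4660/(2π·0.0634) = 1.170 m·K/W
ΣR = 0.001898 + 9.263×10^-4 + 1.170 = 1.173 m·K/W
Q' = ΔT/ΣR = (501 K − 296.2 K)/1.173 = 175 W/m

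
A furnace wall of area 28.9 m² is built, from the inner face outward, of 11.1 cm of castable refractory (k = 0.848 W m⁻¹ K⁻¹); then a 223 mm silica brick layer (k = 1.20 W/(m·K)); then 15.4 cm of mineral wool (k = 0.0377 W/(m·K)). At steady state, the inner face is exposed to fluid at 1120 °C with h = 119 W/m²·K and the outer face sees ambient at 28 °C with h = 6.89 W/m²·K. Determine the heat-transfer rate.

Resistance network (inner→outer):
  R_conv,in = 1/(hA) = 1/(119·28.9) = 2.908×10^-4 K/W
  R_castable refractory = L/(kA) = 0.111/(0.848·28.9) = 0.004529 K/W
  R_silica brick = L/(kA) = 0.223/(1.20·28.9) = 0.006430 K/W
  R_mineral wool = L/(kA) = 0.154/(0.0377·28.9) = 0.1413 K/W
  R_conv,out = 1/(hA) = 1/(6.89·28.9) = 0.005022 K/W
ΣR = 2.908×10^-4 + 0.004529 + 0.006430 + 0.1413 + 0.005022 = 0.1576 K/W
Q = ΔT/ΣR = (1120 °C − 28 °C)/0.1576 = 6930 W

Q = 6930 W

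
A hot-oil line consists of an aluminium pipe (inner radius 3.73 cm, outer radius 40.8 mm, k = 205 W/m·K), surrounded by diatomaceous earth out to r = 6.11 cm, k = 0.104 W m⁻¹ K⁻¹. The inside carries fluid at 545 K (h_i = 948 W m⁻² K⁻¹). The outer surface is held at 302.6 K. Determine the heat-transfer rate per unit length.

Q' = 389 W/m

Series thermal resistances, inner to outer:
  R'_conv,in = 1/(2πr h) = 1/(2π·0.0373·948) = 0.004501 m·K/W
  R'_aluminium = ln(0.0408/0.0373)/(2πk) = 0.08969/(2π·205) = 6.963×10^-5 m·K/W
  R'_diatomaceous earth = ln(0.0611/0.0408)/(2πk) = 0.4038/(2π·0.104) = 0.6180 m·K/W
ΣR = 0.004501 + 6.963×10^-5 + 0.6180 = 0.6226 m·K/W
Q' = ΔT/ΣR = (545 K − 302.6 K)/0.6226 = 389 W/m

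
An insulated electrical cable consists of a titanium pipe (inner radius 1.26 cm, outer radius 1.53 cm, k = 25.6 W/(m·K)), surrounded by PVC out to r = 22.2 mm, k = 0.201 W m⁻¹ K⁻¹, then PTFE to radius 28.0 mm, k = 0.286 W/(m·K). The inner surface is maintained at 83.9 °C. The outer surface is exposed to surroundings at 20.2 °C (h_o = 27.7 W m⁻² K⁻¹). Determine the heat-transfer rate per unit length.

Treat each layer as a resistance in series:
  R'_titanium = ln(0.0153/0.0126)/(2πk) = 0.1942/(2π·25.6) = 0.001207 m·K/W
  R'_PVC = ln(0.0222/0.0153)/(2πk) = 0.3722/(2π·0.201) = 0.2947 m·K/W
  R'_PTFE = ln(0.0280/0.0222)/(2πk) = 0.2321/(2π·0.286) = 0.1292 m·K/W
  R'_conv,out = 1/(2πr h) = 1/(2π·0.0280·27.7) = 0.2052 m·K/W
ΣR = 0.001207 + 0.2947 + 0.1292 + 0.2052 = 0.6303 m·K/W
Q' = ΔT/ΣR = (83.9 °C − 20.2 °C)/0.6303 = 101 W/m

Q' = 101 W/m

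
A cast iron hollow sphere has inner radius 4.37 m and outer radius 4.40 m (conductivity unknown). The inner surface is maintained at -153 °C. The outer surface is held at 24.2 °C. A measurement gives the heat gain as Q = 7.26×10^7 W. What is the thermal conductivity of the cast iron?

ΣR = ΔT/Q = |-153 − 24.2|/7.26×10^7 = 2.441×10^-6 K/W
(1/r₁−1/r₂)/(4πk) = 2.441×10^-6 ⇒ k = 0.001560/(4π·2.441×10^-6) = 50.9 W/m·K

k = 50.9 W/m·K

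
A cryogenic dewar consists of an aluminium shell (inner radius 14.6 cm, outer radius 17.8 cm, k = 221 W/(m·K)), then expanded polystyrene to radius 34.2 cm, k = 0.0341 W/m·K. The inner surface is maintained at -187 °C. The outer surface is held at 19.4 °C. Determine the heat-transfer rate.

Q = 32.8 W

Resistance network (inner→outer):
  R_aluminium = (1/0.146 − 1/0.178)/(4πk) = 1.231/(4π·221) = 4.434×10^-4 K/W
  R_expanded polystyrene = (1/0.178 − 1/0.342)/(4πk) = 2.694/(4π·0.0341) = 6.287 K/W
ΣR = 4.434×10^-4 + 6.287 = 6.287 K/W
Q = ΔT/ΣR = (-187 °C − 19.4 °C)/6.287 = -32.8 W
(Negative Q ⇒ heat flows inward; heat gain = 32.8 W.)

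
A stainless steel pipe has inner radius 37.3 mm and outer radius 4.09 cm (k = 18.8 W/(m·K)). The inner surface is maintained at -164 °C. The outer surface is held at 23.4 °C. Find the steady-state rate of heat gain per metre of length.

Q' = 2.40×10^5 W/m

Q' = 2πk·ΔT/ln(r₂/r₁) = 2π × 18.8 × 187.4 / ln(0.0409/0.0373) = 2.40×10^5 W/m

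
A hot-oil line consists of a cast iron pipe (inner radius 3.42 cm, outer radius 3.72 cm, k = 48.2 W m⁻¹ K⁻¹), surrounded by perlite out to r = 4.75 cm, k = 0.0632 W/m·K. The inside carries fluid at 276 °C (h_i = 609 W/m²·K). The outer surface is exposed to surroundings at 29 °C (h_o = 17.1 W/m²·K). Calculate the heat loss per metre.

Resistance network (inner→outer):
  R'_conv,in = 1/(2πr h) = 1/(2π·0.0342·609) = 0.007641 m·K/W
  R'_cast iron = ln(0.0372/0.0342)/(2πk) = 0.08408/(2π·48.2) = 2.776×10^-4 m·K/W
  R'_perlite = ln(0.0475/0.0372)/(2πk) = 0.2444/(2π·0.0632) = 0.6155 m·K/W
  R'_conv,out = 1/(2πr h) = 1/(2π·0.0475·17.1) = 0.1959 m·K/W
ΣR = 0.007641 + 2.776×10^-4 + 0.6155 + 0.1959 = 0.8193 m·K/W
Q' = ΔT/ΣR = (276 °C − 29 °C)/0.8193 = 301 W/m

Q' = 301 W/m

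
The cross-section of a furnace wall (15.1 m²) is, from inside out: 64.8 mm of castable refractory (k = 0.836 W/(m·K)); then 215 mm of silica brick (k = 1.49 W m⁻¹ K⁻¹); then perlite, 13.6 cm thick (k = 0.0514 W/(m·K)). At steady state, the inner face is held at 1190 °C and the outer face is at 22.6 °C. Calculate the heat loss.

Q = 6.15 kW

Treat each layer as a resistance in series:
  R_castable refractory = L/(kA) = 0.0648/(0.836·15.1) = 0.005133 K/W
  R_silica brick = L/(kA) = 0.215/(1.49·15.1) = 0.009556 K/W
  R_perlite = L/(kA) = 0.136/(0.0514·15.1) = 0.1752 K/W
ΣR = 0.005133 + 0.009556 + 0.1752 = 0.1899 K/W
Q = ΔT/ΣR = (1190 °C − 22.6 °C)/0.1899 = 6150 W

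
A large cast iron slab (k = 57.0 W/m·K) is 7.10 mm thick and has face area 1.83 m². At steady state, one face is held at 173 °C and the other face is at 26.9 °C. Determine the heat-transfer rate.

Q = kA·ΔT/L = 57.0 × 1.83 × |173 °C − 26.9 °C| / 0.00710 = 2.15×10^6 W

Q = 2150 kW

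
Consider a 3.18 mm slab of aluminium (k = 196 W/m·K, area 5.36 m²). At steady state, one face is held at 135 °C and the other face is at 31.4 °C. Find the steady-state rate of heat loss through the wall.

Q = 3.42×10^7 W

Q = kA·ΔT/L = 196 × 5.36 × |135 °C − 31.4 °C| / 0.00318 = 3.42×10^7 W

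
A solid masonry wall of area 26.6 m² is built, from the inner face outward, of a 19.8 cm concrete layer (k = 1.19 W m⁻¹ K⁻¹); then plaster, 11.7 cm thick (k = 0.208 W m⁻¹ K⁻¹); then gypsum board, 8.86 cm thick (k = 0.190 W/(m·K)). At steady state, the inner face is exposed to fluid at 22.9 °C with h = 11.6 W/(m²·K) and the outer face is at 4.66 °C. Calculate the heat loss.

Treat each layer as a resistance in series:
  R_conv,in = 1/(hA) = 1/(11.6·26.6) = 0.003241 K/W
  R_concrete = L/(kA) = 0.198/(1.19·26.6) = 0.006255 K/W
  R_plaster = L/(kA) = 0.117/(0.208·26.6) = 0.02115 K/W
  R_gypsum board = L/(kA) = 0.0886/(0.190·26.6) = 0.01753 K/W
ΣR = 0.003241 + 0.006255 + 0.02115 + 0.01753 = 0.04818 K/W
Q = ΔT/ΣR = (22.9 °C − 4.66 °C)/0.04818 = 379 W

Q = 379 W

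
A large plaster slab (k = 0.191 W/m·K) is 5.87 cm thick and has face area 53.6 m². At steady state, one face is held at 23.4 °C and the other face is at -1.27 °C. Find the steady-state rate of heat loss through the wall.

Q = 4.30 kW

Q = kA·ΔT/L = 0.191 × 53.6 × |23.4 °C − -1.27 °C| / 0.0587 = 4300 W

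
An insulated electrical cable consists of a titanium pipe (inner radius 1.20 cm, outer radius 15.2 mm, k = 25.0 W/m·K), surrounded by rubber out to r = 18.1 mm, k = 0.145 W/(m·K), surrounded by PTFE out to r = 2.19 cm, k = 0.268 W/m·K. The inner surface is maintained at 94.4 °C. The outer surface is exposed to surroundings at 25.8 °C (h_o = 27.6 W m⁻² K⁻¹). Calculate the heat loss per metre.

Treat each layer as a resistance in series:
  R'_titanium = ln(0.0152/0.0120)/(2πk) = 0.2364/(2π·25.0) = 0.001505 m·K/W
  R'_rubber = ln(0.0181/0.0152)/(2πk) = 0.1746/(2π·0.145) = 0.1917 m·K/W
  R'_PTFE = ln(0.0219/0.0181)/(2πk) = 0.1906/(2π·0.268) = 0.1132 m·K/W
  R'_conv,out = 1/(2πr h) = 1/(2π·0.0219·27.6) = 0.2633 m·K/W
ΣR = 0.001505 + 0.1917 + 0.1132 + 0.2633 = 0.5697 m·K/W
Q' = ΔT/ΣR = (94.4 °C − 25.8 °C)/0.5697 = 120 W/m

Q' = 120 W/m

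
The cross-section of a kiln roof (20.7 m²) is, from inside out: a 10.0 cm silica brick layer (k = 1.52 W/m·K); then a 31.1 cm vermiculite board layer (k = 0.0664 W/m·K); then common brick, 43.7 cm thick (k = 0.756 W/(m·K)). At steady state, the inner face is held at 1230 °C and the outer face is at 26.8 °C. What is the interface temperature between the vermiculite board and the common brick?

Series thermal resistances, inner to outer:
  R_silica brick = L/(kA) = 0.100/(1.52·20.7) = 0.003178 K/W
  R_vermiculite board = L/(kA) = 0.311/(0.0664·20.7) = 0.2263 K/W
  R_common brick = L/(kA) = 0.437/(0.756·20.7) = 0.02792 K/W
ΣR = 0.003178 + 0.2263 + 0.02792 = 0.2574 K/W
Q = ΔT/ΣR = (1230 °C − 26.8 °C)/0.2574 = 4674 W
From the inner boundary to the vermiculite board/common brick interface, ΣR_partial = 0.2295 K/W.
T_interface = T_in − Q·ΣR_partial = 1230 °C − (4674)(0.2295) = 157 °C

T = 157 °C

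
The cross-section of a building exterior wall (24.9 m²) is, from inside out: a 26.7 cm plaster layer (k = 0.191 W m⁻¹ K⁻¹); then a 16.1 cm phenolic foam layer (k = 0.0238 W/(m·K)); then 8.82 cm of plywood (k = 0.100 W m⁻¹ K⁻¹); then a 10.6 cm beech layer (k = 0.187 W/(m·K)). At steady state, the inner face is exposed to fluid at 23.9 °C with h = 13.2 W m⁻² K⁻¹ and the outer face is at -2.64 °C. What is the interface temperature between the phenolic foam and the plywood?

Treat each layer as a resistance in series:
  R_conv,in = 1/(hA) = 1/(13.2·24.9) = 0.003042 K/W
  R_plaster = L/(kA) = 0.267/(0.191·24.9) = 0.05614 K/W
  R_phenolic foam = L/(kA) = 0.161/(0.0238·24.9) = 0.2717 K/W
  R_plywood = L/(kA) = 0.0882/(0.100·24.9) = 0.03542 K/W
  R_beech = L/(kA) = 0.106/(0.187·24.9) = 0.02276 K/W
ΣR = 0.003042 + 0.05614 + 0.2717 + 0.03542 + 0.02276 = 0.3891 K/W
Q = ΔT/ΣR = (23.9 °C − -2.64 °C)/0.3891 = 68.21 W
From the inner boundary to the phenolic foam/plywood interface, ΣR_partial = 0.3309 K/W.
T_interface = T_in − Q·ΣR_partial = 23.9 °C − (68.21)(0.3309) = 1.33 °C

T = 1.33 °C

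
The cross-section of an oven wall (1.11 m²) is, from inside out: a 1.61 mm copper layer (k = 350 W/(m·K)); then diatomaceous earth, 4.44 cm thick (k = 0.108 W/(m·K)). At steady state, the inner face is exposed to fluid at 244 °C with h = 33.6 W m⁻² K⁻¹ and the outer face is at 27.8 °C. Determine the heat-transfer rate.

Resistance network (inner→outer):
  R_conv,in = 1/(hA) = 1/(33.6·1.11) = 0.02681 K/W
  R_copper = L/(kA) = 0.00161/(350·1.11) = 4.144×10^-6 K/W
  R_diatomaceous earth = L/(kA) = 0.0444/(0.108·1.11) = 0.3704 K/W
ΣR = 0.02681 + 4.144×10^-6 + 0.3704 = 0.3972 K/W
Q = ΔT/ΣR = (244 °C − 27.8 °C)/0.3972 = 544 W

Q = 544 W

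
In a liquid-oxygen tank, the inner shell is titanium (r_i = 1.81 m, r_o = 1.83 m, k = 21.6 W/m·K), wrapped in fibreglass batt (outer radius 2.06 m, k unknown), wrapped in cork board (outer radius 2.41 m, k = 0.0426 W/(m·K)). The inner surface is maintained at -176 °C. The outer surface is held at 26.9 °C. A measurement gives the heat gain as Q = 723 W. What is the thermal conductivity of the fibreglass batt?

k = 0.0326 W/m·K

ΣR = ΔT/Q = |-176 − 26.9|/723 = 0.2806 K/W
Known resistances:
  R_titanium = (1/1.81 − 1/1.83)/(4πk) = 0.006038/(4π·21.6) = 2.225×10^-5 K/W
  R_cork board = (1/2.06 − 1/2.41)/(4πk) = 0.07050/(4π·0.0426) = 0.1317 K/W
R_fibreglass batt = ΣR − ΣR_known = 0.2806 − 0.1317 = 0.1489 K/W
(1/r₁−1/r₂)/(4πk) = 0.1489 ⇒ k = 0.06101/(4π·0.1489) = 0.0326 W/m·K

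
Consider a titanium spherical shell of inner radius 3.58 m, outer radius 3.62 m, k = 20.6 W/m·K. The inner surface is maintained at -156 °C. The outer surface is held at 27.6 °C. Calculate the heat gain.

Q = 1.54×10^7 W

Q = 4πk·ΔT/(1/r₁ − 1/r₂) = 4π × 20.6 × 183.6 / (1/3.58 − 1/3.62) = 1.54×10^7 W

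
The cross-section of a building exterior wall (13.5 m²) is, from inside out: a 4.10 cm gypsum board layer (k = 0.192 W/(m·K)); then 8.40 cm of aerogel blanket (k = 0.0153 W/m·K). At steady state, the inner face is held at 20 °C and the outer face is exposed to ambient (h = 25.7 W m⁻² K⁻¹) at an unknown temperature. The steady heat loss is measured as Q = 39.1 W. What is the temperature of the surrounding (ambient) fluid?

Sum the resistances:
  R_gypsum board = L/(kA) = 0.0410/(0.192·13.5) = 0.01582 K/W
  R_aerogel blanket = L/(kA) = 0.0840/(0.0153·13.5) = 0.4067 K/W
  R_conv,out = 1/(hA) = 1/(25.7·13.5) = 0.002882 K/W
ΣR = 0.4254 K/W
ΔT = Q·ΣR = 39.1 × 0.4254 = 16.63 K
Heat flows outward, so T_out = T_in − ΔT = 20 − 16.63 = 3.37 °C

T_out = 3.37 °C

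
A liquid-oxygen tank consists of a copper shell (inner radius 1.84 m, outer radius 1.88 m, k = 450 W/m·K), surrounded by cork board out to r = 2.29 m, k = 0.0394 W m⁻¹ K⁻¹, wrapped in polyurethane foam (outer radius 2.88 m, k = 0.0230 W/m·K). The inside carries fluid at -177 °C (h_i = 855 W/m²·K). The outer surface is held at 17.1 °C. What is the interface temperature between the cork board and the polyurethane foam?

Series thermal resistances, inner to outer:
  R_conv,in = 1/(4πr²h) = 1/(4π·1.84²·855) = 2.749×10^-5 K/W
  R_copper = (1/1.84 − 1/1.88)/(4πk) = 0.01156/(4π·450) = 2.045×10^-6 K/W
  R_cork board = (1/1.88 − 1/2.29)/(4πk) = 0.09523/(4π·0.0394) = 0.1923 K/W
  R_polyurethane foam = (1/2.29 − 1/2.88)/(4πk) = 0.08946/(4π·0.0230) = 0.3095 K/W
ΣR = 2.749×10^-5 + 2.045×10^-6 + 0.1923 + 0.3095 = 0.5018 K/W
Q = ΔT/ΣR = (-177 °C − 17.1 °C)/0.5018 = -386.8 W
From the inner boundary to the cork board/polyurethane foam interface, ΣR_partial = 0.1923 K/W.
T_interface = T_in − Q·ΣR_partial = -177 °C − (-386.8)(0.1923) = -103 °C

T = -103 °C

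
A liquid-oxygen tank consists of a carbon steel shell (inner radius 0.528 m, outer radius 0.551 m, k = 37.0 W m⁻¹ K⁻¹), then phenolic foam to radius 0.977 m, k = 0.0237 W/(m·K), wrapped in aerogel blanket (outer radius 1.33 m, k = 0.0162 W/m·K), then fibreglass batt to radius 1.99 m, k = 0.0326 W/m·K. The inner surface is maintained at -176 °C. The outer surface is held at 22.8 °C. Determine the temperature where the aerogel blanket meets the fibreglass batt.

T = -3.5 °C

Resistance network (inner→outer):
  R_carbon steel = (1/0.528 − 1/0.551)/(4πk) = 0.07906/(4π·37.0) = 1.700×10^-4 K/W
  R_phenolic foam = (1/0.551 − 1/0.977)/(4πk) = 0.7913/(4π·0.0237) = 2.657 K/W
  R_aerogel blanket = (1/0.977 − 1/1.33)/(4πk) = 0.2717/(4π·0.0162) = 1.334 K/W
  R_fibreglass batt = (1/1.33 − 1/1.99)/(4πk) = 0.2494/(4π·0.0326) = 0.6087 K/W
ΣR = 1.700×10^-4 + 2.657 + 1.334 + 0.6087 = 4.600 K/W
Q = ΔT/ΣR = (-176 °C − 22.8 °C)/4.600 = -43.22 W
From the inner boundary to the aerogel blanket/fibreglass batt interface, ΣR_partial = 3.991 K/W.
T_interface = T_in − Q·ΣR_partial = -176 °C − (-43.22)(3.991) = -3.5 °C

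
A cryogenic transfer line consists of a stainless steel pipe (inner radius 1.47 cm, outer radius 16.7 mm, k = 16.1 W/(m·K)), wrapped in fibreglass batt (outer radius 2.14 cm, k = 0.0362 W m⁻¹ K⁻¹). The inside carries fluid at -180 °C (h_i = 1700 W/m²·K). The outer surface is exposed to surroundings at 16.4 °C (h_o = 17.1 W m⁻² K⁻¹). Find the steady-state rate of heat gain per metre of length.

Series thermal resistances, inner to outer:
  R'_conv,in = 1/(2πr h) = 1/(2π·0.0147·1700) = 0.006369 m·K/W
  R'_stainless steel = ln(0.0167/0.0147)/(2πk) = 0.1276/(2π·16.1) = 0.001261 m·K/W
  R'_fibreglass batt = ln(0.0214/0.0167)/(2πk) = 0.2480/(2π·0.0362) = 1.090 m·K/W
  R'_conv,out = 1/(2πr h) = 1/(2π·0.0214·17.1) = 0.4349 m·K/W
ΣR = 0.006369 + 0.001261 + 1.090 + 0.4349 = 1.533 m·K/W
Q' = ΔT/ΣR = (-180 °C − 16.4 °C)/1.533 = -128 W/m
(Negative Q' ⇒ heat flows inward; heat gain = 128 W/m.)

Q' = 128 W/m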